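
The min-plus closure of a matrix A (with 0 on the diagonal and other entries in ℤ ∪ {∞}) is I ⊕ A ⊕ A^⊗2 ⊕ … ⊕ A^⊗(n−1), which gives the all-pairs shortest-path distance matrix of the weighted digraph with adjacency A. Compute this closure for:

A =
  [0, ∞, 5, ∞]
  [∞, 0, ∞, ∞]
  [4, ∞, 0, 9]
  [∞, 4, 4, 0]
Closure =
  [0, 18, 5, 14]
  [∞, 0, ∞, ∞]
  [4, 13, 0, 9]
  [8, 4, 4, 0]

This is the Floyd-Warshall all-pairs shortest-path computation. For each intermediate vertex k = 0, 1, …, 3, update dist[i][j] ← min(dist[i][j], dist[i][k] + dist[k][j]). The final matrix gives, for each (i, j), the minimum total weight of any directed path from i to j (possibly empty when i = j).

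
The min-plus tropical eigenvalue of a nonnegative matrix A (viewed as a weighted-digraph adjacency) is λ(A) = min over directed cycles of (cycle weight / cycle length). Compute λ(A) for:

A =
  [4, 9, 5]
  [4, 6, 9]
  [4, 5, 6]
λ(A) = 4

Enumerate directed cycles and compute their means (weight / length). Sample:
  cycle 0 → 0: weight = 4, length = 1, mean = 4/1 ≈ 4.000
  cycle 1 → 1: weight = 6, length = 1, mean = 6/1 ≈ 6.000
  cycle 2 → 2: weight = 6, length = 1, mean = 6/1 ≈ 6.000
  cycle 0 → 1 → 0: weight = 13, length = 2, mean = 13/2 ≈ 6.500
  cycle 0 → 2 → 0: weight = 9, length = 2, mean = 9/2 ≈ 4.500
  cycle 1 → 0 → 1: weight = 13, length = 2, mean = 13/2 ≈ 6.500
Minimum mean = 4.000, attained e.g. along the cycle 0 → 0 with weight 4 and length 1. So λ(A) = 4/1 = 4.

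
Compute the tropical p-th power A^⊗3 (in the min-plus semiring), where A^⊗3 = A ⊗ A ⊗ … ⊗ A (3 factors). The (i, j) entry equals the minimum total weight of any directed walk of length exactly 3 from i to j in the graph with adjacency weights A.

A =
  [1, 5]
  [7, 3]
A^⊗3 =
  [3, 7]
  [9, 9]

Each entry (A^⊗3)_ij equals the minimum over all length-3 walks i = v_0 → v_1 → … → v_3 = j of Σ_t A[v_t][v_{t+1}]. For example, for (i, j) = (0, 1) we minimise over 4 possible intermediate vertex sequences; the minimum is 7, attained along the walk 0 → 0 → 0 → 1.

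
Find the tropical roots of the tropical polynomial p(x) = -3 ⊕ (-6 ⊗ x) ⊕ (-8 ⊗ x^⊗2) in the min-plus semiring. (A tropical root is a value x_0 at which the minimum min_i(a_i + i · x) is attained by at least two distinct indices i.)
Roots: {2, 3}

Each tropical root is a break point of the lower envelope of the lines y = a_i + i · x (there are 3 lines, with slopes 0, 1, ..., 2). Only the lines that attain the minimum somewhere contribute to roots; other lines are dominated. Here the surviving (envelope) indices are i = 2, i = 1, i = 0.
Intersections between consecutive envelope lines give the roots: for adjacent envelope indices i < j the intersection is x = (a_i − a_j) / (j − i). Reading off the sorted break points: {2, 3}.
Verification: at each break x_0, at least two indices attain the minimum of min_i(a_i + i · x_0).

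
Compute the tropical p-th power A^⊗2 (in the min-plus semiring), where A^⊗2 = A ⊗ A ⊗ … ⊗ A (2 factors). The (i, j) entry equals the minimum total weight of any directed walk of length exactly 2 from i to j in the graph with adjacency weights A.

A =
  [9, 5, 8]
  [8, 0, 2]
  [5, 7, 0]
A^⊗2 =
  [13, 5, 7]
  [7, 0, 2]
  [5, 7, 0]

Each entry (A^⊗2)_ij equals the minimum over all length-2 walks i = v_0 → v_1 → … → v_2 = j of Σ_t A[v_t][v_{t+1}]. For example, for (i, j) = (0, 2) we minimise over 3 possible intermediate vertex sequences; the minimum is 7, attained along the walk 0 → 1 → 2.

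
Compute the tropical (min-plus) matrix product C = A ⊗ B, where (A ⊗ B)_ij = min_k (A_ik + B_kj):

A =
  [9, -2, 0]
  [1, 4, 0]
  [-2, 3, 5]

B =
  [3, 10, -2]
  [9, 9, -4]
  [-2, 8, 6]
A ⊗ B =
  [-2, 7, -6]
  [-2, 8, -1]
  [1, 8, -4]

Apply the min-plus product entry-by-entry:
  C[0][0] = min over k of (A[0][0] + B[0][0] = 9 + 3 = 12, A[0][1] + B[1][0] = -2 + 9 = 7, A[0][2] + B[2][0] = 0 + -2 = -2) = -2 (attained at k = 2)
  C[0][1] = min over k of (A[0][0] + B[0][1] = 9 + 10 = 19, A[0][1] + B[1][1] = -2 + 9 = 7, A[0][2] + B[2][1] = 0 + 8 = 8) = 7 (attained at k = 1)
  C[0][2] = min over k of (A[0][0] + B[0][2] = 9 + -2 = 7, A[0][1] + B[1][2] = -2 + -4 = -6, A[0][2] + B[2][2] = 0 + 6 = 6) = -6 (attained at k = 1)
  C[1][0] = min over k of (A[1][0] + B[0][0] = 1 + 3 = 4, A[1][1] + B[1][0] = 4 + 9 = 13, A[1][2] + B[2][0] = 0 + -2 = -2) = -2 (attained at k = 2)
  C[1][1] = min over k of (A[1][0] + B[0][1] = 1 + 10 = 11, A[1][1] + B[1][1] = 4 + 9 = 13, A[1][2] + B[2][1] = 0 + 8 = 8) = 8 (attained at k = 2)
  C[1][2] = min over k of (A[1][0] + B[0][2] = 1 + -2 = -1, A[1][1] + B[1][2] = 4 + -4 = 0, A[1][2] + B[2][2] = 0 + 6 = 6) = -1 (attained at k = 0)
  C[2][0] = min over k of (A[2][0] + B[0][0] = -2 + 3 = 1, A[2][1] + B[1][0] = 3 + 9 = 12, A[2][2] + B[2][0] = 5 + -2 = 3) = 1 (attained at k = 0)
  C[2][1] = min over k of (A[2][0] + B[0][1] = -2 + 10 = 8, A[2][1] + B[1][1] = 3 + 9 = 12, A[2][2] + B[2][1] = 5 + 8 = 13) = 8 (attained at k = 0)
  C[2][2] = min over k of (A[2][0] + B[0][2] = -2 + -2 = -4, A[2][1] + B[1][2] = 3 + -4 = -1, A[2][2] + B[2][2] = 5 + 6 = 11) = -4 (attained at k = 0)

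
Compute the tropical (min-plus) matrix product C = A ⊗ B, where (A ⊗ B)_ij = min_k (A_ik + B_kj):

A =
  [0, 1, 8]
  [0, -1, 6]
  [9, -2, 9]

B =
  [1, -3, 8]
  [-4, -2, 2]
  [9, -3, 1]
A ⊗ B =
  [-3, -3, 3]
  [-5, -3, 1]
  [-6, -4, 0]

Apply the min-plus product entry-by-entry:
  C[0][0] = min over k of (A[0][0] + B[0][0] = 0 + 1 = 1, A[0][1] + B[1][0] = 1 + -4 = -3, A[0][2] + B[2][0] = 8 + 9 = 17) = -3 (attained at k = 1)
  C[0][1] = min over k of (A[0][0] + B[0][1] = 0 + -3 = -3, A[0][1] + B[1][1] = 1 + -2 = -1, A[0][2] + B[2][1] = 8 + -3 = 5) = -3 (attained at k = 0)
  C[0][2] = min over k of (A[0][0] + B[0][2] = 0 + 8 = 8, A[0][1] + B[1][2] = 1 + 2 = 3, A[0][2] + B[2][2] = 8 + 1 = 9) = 3 (attained at k = 1)
  C[1][0] = min over k of (A[1][0] + B[0][0] = 0 + 1 = 1, A[1][1] + B[1][0] = -1 + -4 = -5, A[1][2] + B[2][0] = 6 + 9 = 15) = -5 (attained at k = 1)
  C[1][1] = min over k of (A[1][0] + B[0][1] = 0 + -3 = -3, A[1][1] + B[1][1] = -1 + -2 = -3, A[1][2] + B[2][1] = 6 + -3 = 3) = -3 (attained at k = 0)
  C[1][2] = min over k of (A[1][0] + B[0][2] = 0 + 8 = 8, A[1][1] + B[1][2] = -1 + 2 = 1, A[1][2] + B[2][2] = 6 + 1 = 7) = 1 (attained at k = 1)
  C[2][0] = min over k of (A[2][0] + B[0][0] = 9 + 1 = 10, A[2][1] + B[1][0] = -2 + -4 = -6, A[2][2] + B[2][0] = 9 + 9 = 18) = -6 (attained at k = 1)
  C[2][1] = min over k of (A[2][0] + B[0][1] = 9 + -3 = 6, A[2][1] + B[1][1] = -2 + -2 = -4, A[2][2] + B[2][1] = 9 + -3 = 6) = -4 (attained at k = 1)
  C[2][2] = min over k of (A[2][0] + B[0][2] = 9 + 8 = 17, A[2][1] + B[1][2] = -2 + 2 = 0, A[2][2] + B[2][2] = 9 + 1 = 10) = 0 (attained at k = 1)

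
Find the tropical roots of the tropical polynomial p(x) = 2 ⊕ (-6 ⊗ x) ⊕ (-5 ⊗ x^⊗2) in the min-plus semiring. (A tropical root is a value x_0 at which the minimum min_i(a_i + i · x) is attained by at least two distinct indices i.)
Roots: {-1, 8}

Each tropical root is a break point of the lower envelope of the lines y = a_i + i · x (there are 3 lines, with slopes 0, 1, ..., 2). Only the lines that attain the minimum somewhere contribute to roots; other lines are dominated. Here the surviving (envelope) indices are i = 2, i = 1, i = 0.
Intersections between consecutive envelope lines give the roots: for adjacent envelope indices i < j the intersection is x = (a_i − a_j) / (j − i). Reading off the sorted break points: {-1, 8}.
Verification: at each break x_0, at least two indices attain the minimum of min_i(a_i + i · x_0).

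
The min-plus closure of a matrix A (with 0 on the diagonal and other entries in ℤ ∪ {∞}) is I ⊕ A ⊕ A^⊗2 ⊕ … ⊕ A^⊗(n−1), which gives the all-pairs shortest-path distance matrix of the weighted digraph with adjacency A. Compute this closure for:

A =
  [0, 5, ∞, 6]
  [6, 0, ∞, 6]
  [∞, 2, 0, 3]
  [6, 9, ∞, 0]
Closure =
  [0, 5, ∞, 6]
  [6, 0, ∞, 6]
  [8, 2, 0, 3]
  [6, 9, ∞, 0]

This is the Floyd-Warshall all-pairs shortest-path computation. For each intermediate vertex k = 0, 1, …, 3, update dist[i][j] ← min(dist[i][j], dist[i][k] + dist[k][j]). The final matrix gives, for each (i, j), the minimum total weight of any directed path from i to j (possibly empty when i = j).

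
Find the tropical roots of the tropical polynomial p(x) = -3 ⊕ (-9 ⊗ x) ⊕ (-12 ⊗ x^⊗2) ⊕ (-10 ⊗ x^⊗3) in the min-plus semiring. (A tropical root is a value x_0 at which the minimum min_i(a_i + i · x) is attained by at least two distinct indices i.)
Roots: {-2, 3, 6}

Each tropical root is a break point of the lower envelope of the lines y = a_i + i · x (there are 4 lines, with slopes 0, 1, ..., 3). Only the lines that attain the minimum somewhere contribute to roots; other lines are dominated. Here the surviving (envelope) indices are i = 3, i = 2, i = 1, i = 0.
Intersections between consecutive envelope lines give the roots: for adjacent envelope indices i < j the intersection is x = (a_i − a_j) / (j − i). Reading off the sorted break points: {-2, 3, 6}.
Verification: at each break x_0, at least two indices attain the minimum of min_i(a_i + i · x_0).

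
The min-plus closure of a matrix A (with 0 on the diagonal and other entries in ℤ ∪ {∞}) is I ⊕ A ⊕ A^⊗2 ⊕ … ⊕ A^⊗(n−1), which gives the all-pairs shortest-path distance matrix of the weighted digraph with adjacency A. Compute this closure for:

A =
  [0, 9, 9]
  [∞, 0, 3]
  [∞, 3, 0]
Closure =
  [0, 9, 9]
  [∞, 0, 3]
  [∞, 3, 0]

This is the Floyd-Warshall all-pairs shortest-path computation. For each intermediate vertex k = 0, 1, …, 2, update dist[i][j] ← min(dist[i][j], dist[i][k] + dist[k][j]). The final matrix gives, for each (i, j), the minimum total weight of any directed path from i to j (possibly empty when i = j).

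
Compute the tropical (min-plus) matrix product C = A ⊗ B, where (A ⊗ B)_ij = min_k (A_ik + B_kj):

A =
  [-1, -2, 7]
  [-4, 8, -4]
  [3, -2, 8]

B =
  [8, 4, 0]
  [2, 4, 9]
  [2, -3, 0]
A ⊗ B =
  [0, 2, -1]
  [-2, -7, -4]
  [0, 2, 3]

Apply the min-plus product entry-by-entry:
  C[0][0] = min over k of (A[0][0] + B[0][0] = -1 + 8 = 7, A[0][1] + B[1][0] = -2 + 2 = 0, A[0][2] + B[2][0] = 7 + 2 = 9) = 0 (attained at k = 1)
  C[0][1] = min over k of (A[0][0] + B[0][1] = -1 + 4 = 3, A[0][1] + B[1][1] = -2 + 4 = 2, A[0][2] + B[2][1] = 7 + -3 = 4) = 2 (attained at k = 1)
  C[0][2] = min over k of (A[0][0] + B[0][2] = -1 + 0 = -1, A[0][1] + B[1][2] = -2 + 9 = 7, A[0][2] + B[2][2] = 7 + 0 = 7) = -1 (attained at k = 0)
  C[1][0] = min over k of (A[1][0] + B[0][0] = -4 + 8 = 4, A[1][1] + B[1][0] = 8 + 2 = 10, A[1][2] + B[2][0] = -4 + 2 = -2) = -2 (attained at k = 2)
  C[1][1] = min over k of (A[1][0] + B[0][1] = -4 + 4 = 0, A[1][1] + B[1][1] = 8 + 4 = 12, A[1][2] + B[2][1] = -4 + -3 = -7) = -7 (attained at k = 2)
  C[1][2] = min over k of (A[1][0] + B[0][2] = -4 + 0 = -4, A[1][1] + B[1][2] = 8 + 9 = 17, A[1][2] + B[2][2] = -4 + 0 = -4) = -4 (attained at k = 0)
  C[2][0] = min over k of (A[2][0] + B[0][0] = 3 + 8 = 11, A[2][1] + B[1][0] = -2 + 2 = 0, A[2][2] + B[2][0] = 8 + 2 = 10) = 0 (attained at k = 1)
  C[2][1] = min over k of (A[2][0] + B[0][1] = 3 + 4 = 7, A[2][1] + B[1][1] = -2 + 4 = 2, A[2][2] + B[2][1] = 8 + -3 = 5) = 2 (attained at k = 1)
  C[2][2] = min over k of (A[2][0] + B[0][2] = 3 + 0 = 3, A[2][1] + B[1][2] = -2 + 9 = 7, A[2][2] + B[2][2] = 8 + 0 = 8) = 3 (attained at k = 0)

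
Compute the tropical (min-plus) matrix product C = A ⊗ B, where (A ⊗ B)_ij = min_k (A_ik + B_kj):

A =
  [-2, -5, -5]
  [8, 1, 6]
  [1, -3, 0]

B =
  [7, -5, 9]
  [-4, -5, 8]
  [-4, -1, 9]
A ⊗ B =
  [-9, -10, 3]
  [-3, -4, 9]
  [-7, -8, 5]

Apply the min-plus product entry-by-entry:
  C[0][0] = min over k of (A[0][0] + B[0][0] = -2 + 7 = 5, A[0][1] + B[1][0] = -5 + -4 = -9, A[0][2] + B[2][0] = -5 + -4 = -9) = -9 (attained at k = 1)
  C[0][1] = min over k of (A[0][0] + B[0][1] = -2 + -5 = -7, A[0][1] + B[1][1] = -5 + -5 = -10, A[0][2] + B[2][1] = -5 + -1 = -6) = -10 (attained at k = 1)
  C[0][2] = min over k of (A[0][0] + B[0][2] = -2 + 9 = 7, A[0][1] + B[1][2] = -5 + 8 = 3, A[0][2] + B[2][2] = -5 + 9 = 4) = 3 (attained at k = 1)
  C[1][0] = min over k of (A[1][0] + B[0][0] = 8 + 7 = 15, A[1][1] + B[1][0] = 1 + -4 = -3, A[1][2] + B[2][0] = 6 + -4 = 2) = -3 (attained at k = 1)
  C[1][1] = min over k of (A[1][0] + B[0][1] = 8 + -5 = 3, A[1][1] + B[1][1] = 1 + -5 = -4, A[1][2] + B[2][1] = 6 + -1 = 5) = -4 (attained at k = 1)
  C[1][2] = min over k of (A[1][0] + B[0][2] = 8 + 9 = 17, A[1][1] + B[1][2] = 1 + 8 = 9, A[1][2] + B[2][2] = 6 + 9 = 15) = 9 (attained at k = 1)
  C[2][0] = min over k of (A[2][0] + B[0][0] = 1 + 7 = 8, A[2][1] + B[1][0] = -3 + -4 = -7, A[2][2] + B[2][0] = 0 + -4 = -4) = -7 (attained at k = 1)
  C[2][1] = min over k of (A[2][0] + B[0][1] = 1 + -5 = -4, A[2][1] + B[1][1] = -3 + -5 = -8, A[2][2] + B[2][1] = 0 + -1 = -1) = -8 (attained at k = 1)
  C[2][2] = min over k of (A[2][0] + B[0][2] = 1 + 9 = 10, A[2][1] + B[1][2] = -3 + 8 = 5, A[2][2] + B[2][2] = 0 + 9 = 9) = 5 (attained at k = 1)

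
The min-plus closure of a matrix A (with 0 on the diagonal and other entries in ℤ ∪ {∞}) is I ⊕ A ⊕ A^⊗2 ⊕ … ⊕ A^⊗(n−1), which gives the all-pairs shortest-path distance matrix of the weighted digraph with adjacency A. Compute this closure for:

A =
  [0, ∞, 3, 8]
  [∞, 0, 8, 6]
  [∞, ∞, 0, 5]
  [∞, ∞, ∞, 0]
Closure =
  [0, ∞, 3, 8]
  [∞, 0, 8, 6]
  [∞, ∞, 0, 5]
  [∞, ∞, ∞, 0]

This is the Floyd-Warshall all-pairs shortest-path computation. For each intermediate vertex k = 0, 1, …, 3, update dist[i][j] ← min(dist[i][j], dist[i][k] + dist[k][j]). The final matrix gives, for each (i, j), the minimum total weight of any directed path from i to j (possibly empty when i = j).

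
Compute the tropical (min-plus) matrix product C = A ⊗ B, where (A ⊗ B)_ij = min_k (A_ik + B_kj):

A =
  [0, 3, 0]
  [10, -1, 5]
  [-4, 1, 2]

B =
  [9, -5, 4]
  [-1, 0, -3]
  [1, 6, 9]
A ⊗ B =
  [1, -5, 0]
  [-2, -1, -4]
  [0, -9, -2]

Apply the min-plus product entry-by-entry:
  C[0][0] = min over k of (A[0][0] + B[0][0] = 0 + 9 = 9, A[0][1] + B[1][0] = 3 + -1 = 2, A[0][2] + B[2][0] = 0 + 1 = 1) = 1 (attained at k = 2)
  C[0][1] = min over k of (A[0][0] + B[0][1] = 0 + -5 = -5, A[0][1] + B[1][1] = 3 + 0 = 3, A[0][2] + B[2][1] = 0 + 6 = 6) = -5 (attained at k = 0)
  C[0][2] = min over k of (A[0][0] + B[0][2] = 0 + 4 = 4, A[0][1] + B[1][2] = 3 + -3 = 0, A[0][2] + B[2][2] = 0 + 9 = 9) = 0 (attained at k = 1)
  C[1][0] = min over k of (A[1][0] + B[0][0] = 10 + 9 = 19, A[1][1] + B[1][0] = -1 + -1 = -2, A[1][2] + B[2][0] = 5 + 1 = 6) = -2 (attained at k = 1)
  C[1][1] = min over k of (A[1][0] + B[0][1] = 10 + -5 = 5, A[1][1] + B[1][1] = -1 + 0 = -1, A[1][2] + B[2][1] = 5 + 6 = 11) = -1 (attained at k = 1)
  C[1][2] = min over k of (A[1][0] + B[0][2] = 10 + 4 = 14, A[1][1] + B[1][2] = -1 + -3 = -4, A[1][2] + B[2][2] = 5 + 9 = 14) = -4 (attained at k = 1)
  C[2][0] = min over k of (A[2][0] + B[0][0] = -4 + 9 = 5, A[2][1] + B[1][0] = 1 + -1 = 0, A[2][2] + B[2][0] = 2 + 1 = 3) = 0 (attained at k = 1)
  C[2][1] = min over k of (A[2][0] + B[0][1] = -4 + -5 = -9, A[2][1] + B[1][1] = 1 + 0 = 1, A[2][2] + B[2][1] = 2 + 6 = 8) = -9 (attained at k = 0)
  C[2][2] = min over k of (A[2][0] + B[0][2] = -4 + 4 = 0, A[2][1] + B[1][2] = 1 + -3 = -2, A[2][2] + B[2][2] = 2 + 9 = 11) = -2 (attained at k = 1)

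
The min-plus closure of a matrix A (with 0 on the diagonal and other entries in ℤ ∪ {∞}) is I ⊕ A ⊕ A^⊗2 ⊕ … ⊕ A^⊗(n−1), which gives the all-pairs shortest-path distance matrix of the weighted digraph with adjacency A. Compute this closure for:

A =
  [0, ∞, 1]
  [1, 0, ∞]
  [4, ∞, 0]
Closure =
  [0, ∞, 1]
  [1, 0, 2]
  [4, ∞, 0]

This is the Floyd-Warshall all-pairs shortest-path computation. For each intermediate vertex k = 0, 1, …, 2, update dist[i][j] ← min(dist[i][j], dist[i][k] + dist[k][j]). The final matrix gives, for each (i, j), the minimum total weight of any directed path from i to j (possibly empty when i = j).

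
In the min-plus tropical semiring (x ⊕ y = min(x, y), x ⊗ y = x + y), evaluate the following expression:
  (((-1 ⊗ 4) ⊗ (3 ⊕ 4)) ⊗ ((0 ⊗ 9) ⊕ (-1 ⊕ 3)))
(((-1 ⊗ 4) ⊗ (3 ⊕ 4)) ⊗ ((0 ⊗ 9) ⊕ (-1 ⊕ 3))) = 5

Expand innermost to outermost. Recall ⊕ takes the minimum of its arguments and ⊗ takes their sum. Working out the expression (((-1 ⊗ 4) ⊗ (3 ⊕ 4)) ⊗ ((0 ⊗ 9) ⊕ (-1 ⊕ 3))) gives 5.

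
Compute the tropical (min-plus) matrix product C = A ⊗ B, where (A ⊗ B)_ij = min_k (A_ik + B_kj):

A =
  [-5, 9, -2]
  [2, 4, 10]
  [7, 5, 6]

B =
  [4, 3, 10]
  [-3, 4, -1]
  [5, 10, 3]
A ⊗ B =
  [-1, -2, 1]
  [1, 5, 3]
  [2, 9, 4]

Apply the min-plus product entry-by-entry:
  C[0][0] = min over k of (A[0][0] + B[0][0] = -5 + 4 = -1, A[0][1] + B[1][0] = 9 + -3 = 6, A[0][2] + B[2][0] = -2 + 5 = 3) = -1 (attained at k = 0)
  C[0][1] = min over k of (A[0][0] + B[0][1] = -5 + 3 = -2, A[0][1] + B[1][1] = 9 + 4 = 13, A[0][2] + B[2][1] = -2 + 10 = 8) = -2 (attained at k = 0)
  C[0][2] = min over k of (A[0][0] + B[0][2] = -5 + 10 = 5, A[0][1] + B[1][2] = 9 + -1 = 8, A[0][2] + B[2][2] = -2 + 3 = 1) = 1 (attained at k = 2)
  C[1][0] = min over k of (A[1][0] + B[0][0] = 2 + 4 = 6, A[1][1] + B[1][0] = 4 + -3 = 1, A[1][2] + B[2][0] = 10 + 5 = 15) = 1 (attained at k = 1)
  C[1][1] = min over k of (A[1][0] + B[0][1] = 2 + 3 = 5, A[1][1] + B[1][1] = 4 + 4 = 8, A[1][2] + B[2][1] = 10 + 10 = 20) = 5 (attained at k = 0)
  C[1][2] = min over k of (A[1][0] + B[0][2] = 2 + 10 = 12, A[1][1] + B[1][2] = 4 + -1 = 3, A[1][2] + B[2][2] = 10 + 3 = 13) = 3 (attained at k = 1)
  C[2][0] = min over k of (A[2][0] + B[0][0] = 7 + 4 = 11, A[2][1] + B[1][0] = 5 + -3 = 2, A[2][2] + B[2][0] = 6 + 5 = 11) = 2 (attained at k = 1)
  C[2][1] = min over k of (A[2][0] + B[0][1] = 7 + 3 = 10, A[2][1] + B[1][1] = 5 + 4 = 9, A[2][2] + B[2][1] = 6 + 10 = 16) = 9 (attained at k = 1)
  C[2][2] = min over k of (A[2][0] + B[0][2] = 7 + 10 = 17, A[2][1] + B[1][2] = 5 + -1 = 4, A[2][2] + B[2][2] = 6 + 3 = 9) = 4 (attained at k = 1)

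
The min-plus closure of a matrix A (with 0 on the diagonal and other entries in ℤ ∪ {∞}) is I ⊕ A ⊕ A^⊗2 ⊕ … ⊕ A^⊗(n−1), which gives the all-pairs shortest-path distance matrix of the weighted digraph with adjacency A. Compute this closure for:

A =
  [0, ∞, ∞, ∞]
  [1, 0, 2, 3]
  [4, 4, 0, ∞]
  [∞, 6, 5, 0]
Closure =
  [0, ∞, ∞, ∞]
  [1, 0, 2, 3]
  [4, 4, 0, 7]
  [7, 6, 5, 0]

This is the Floyd-Warshall all-pairs shortest-path computation. For each intermediate vertex k = 0, 1, …, 3, update dist[i][j] ← min(dist[i][j], dist[i][k] + dist[k][j]). The final matrix gives, for each (i, j), the minimum total weight of any directed path from i to j (possibly empty when i = j).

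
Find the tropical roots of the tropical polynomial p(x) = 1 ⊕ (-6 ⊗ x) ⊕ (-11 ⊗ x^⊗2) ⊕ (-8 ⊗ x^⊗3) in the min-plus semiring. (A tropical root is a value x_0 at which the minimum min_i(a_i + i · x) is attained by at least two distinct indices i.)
Roots: {-3, 5, 7}

Each tropical root is a break point of the lower envelope of the lines y = a_i + i · x (there are 4 lines, with slopes 0, 1, ..., 3). Only the lines that attain the minimum somewhere contribute to roots; other lines are dominated. Here the surviving (envelope) indices are i = 3, i = 2, i = 1, i = 0.
Intersections between consecutive envelope lines give the roots: for adjacent envelope indices i < j the intersection is x = (a_i − a_j) / (j − i). Reading off the sorted break points: {-3, 5, 7}.
Verification: at each break x_0, at least two indices attain the minimum of min_i(a_i + i · x_0).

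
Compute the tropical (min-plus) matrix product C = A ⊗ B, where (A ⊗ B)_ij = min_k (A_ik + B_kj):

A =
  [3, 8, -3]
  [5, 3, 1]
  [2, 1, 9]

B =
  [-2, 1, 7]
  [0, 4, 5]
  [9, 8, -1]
A ⊗ B =
  [1, 4, -4]
  [3, 6, 0]
  [0, 3, 6]

Apply the min-plus product entry-by-entry:
  C[0][0] = min over k of (A[0][0] + B[0][0] = 3 + -2 = 1, A[0][1] + B[1][0] = 8 + 0 = 8, A[0][2] + B[2][0] = -3 + 9 = 6) = 1 (attained at k = 0)
  C[0][1] = min over k of (A[0][0] + B[0][1] = 3 + 1 = 4, A[0][1] + B[1][1] = 8 + 4 = 12, A[0][2] + B[2][1] = -3 + 8 = 5) = 4 (attained at k = 0)
  C[0][2] = min over k of (A[0][0] + B[0][2] = 3 + 7 = 10, A[0][1] + B[1][2] = 8 + 5 = 13, A[0][2] + B[2][2] = -3 + -1 = -4) = -4 (attained at k = 2)
  C[1][0] = min over k of (A[1][0] + B[0][0] = 5 + -2 = 3, A[1][1] + B[1][0] = 3 + 0 = 3, A[1][2] + B[2][0] = 1 + 9 = 10) = 3 (attained at k = 0)
  C[1][1] = min over k of (A[1][0] + B[0][1] = 5 + 1 = 6, A[1][1] + B[1][1] = 3 + 4 = 7, A[1][2] + B[2][1] = 1 + 8 = 9) = 6 (attained at k = 0)
  C[1][2] = min over k of (A[1][0] + B[0][2] = 5 + 7 = 12, A[1][1] + B[1][2] = 3 + 5 = 8, A[1][2] + B[2][2] = 1 + -1 = 0) = 0 (attained at k = 2)
  C[2][0] = min over k of (A[2][0] + B[0][0] = 2 + -2 = 0, A[2][1] + B[1][0] = 1 + 0 = 1, A[2][2] + B[2][0] = 9 + 9 = 18) = 0 (attained at k = 0)
  C[2][1] = min over k of (A[2][0] + B[0][1] = 2 + 1 = 3, A[2][1] + B[1][1] = 1 + 4 = 5, A[2][2] + B[2][1] = 9 + 8 = 17) = 3 (attained at k = 0)
  C[2][2] = min over k of (A[2][0] + B[0][2] = 2 + 7 = 9, A[2][1] + B[1][2] = 1 + 5 = 6, A[2][2] + B[2][2] = 9 + -1 = 8) = 6 (attained at k = 1)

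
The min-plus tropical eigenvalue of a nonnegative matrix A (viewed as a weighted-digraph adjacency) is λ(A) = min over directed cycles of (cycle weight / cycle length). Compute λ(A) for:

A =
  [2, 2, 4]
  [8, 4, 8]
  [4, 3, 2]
λ(A) = 2

Enumerate directed cycles and compute their means (weight / length). Sample:
  cycle 0 → 0: weight = 2, length = 1, mean = 2/1 ≈ 2.000
  cycle 1 → 1: weight = 4, length = 1, mean = 4/1 ≈ 4.000
  cycle 2 → 2: weight = 2, length = 1, mean = 2/1 ≈ 2.000
  cycle 0 → 1 → 0: weight = 10, length = 2, mean = 10/2 ≈ 5.000
  cycle 0 → 2 → 0: weight = 8, length = 2, mean = 8/2 ≈ 4.000
  cycle 1 → 0 → 1: weight = 10, length = 2, mean = 10/2 ≈ 5.000
Minimum mean = 2.000, attained e.g. along the cycle 0 → 0 with weight 2 and length 1. So λ(A) = 2/1 = 2.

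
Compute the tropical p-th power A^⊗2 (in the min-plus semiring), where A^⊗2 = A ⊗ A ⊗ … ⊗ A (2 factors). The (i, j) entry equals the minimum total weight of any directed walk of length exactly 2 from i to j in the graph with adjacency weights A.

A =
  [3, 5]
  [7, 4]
A^⊗2 =
  [6, 8]
  [10, 8]

Each entry (A^⊗2)_ij equals the minimum over all length-2 walks i = v_0 → v_1 → … → v_2 = j of Σ_t A[v_t][v_{t+1}]. For example, for (i, j) = (0, 1) we minimise over 2 possible intermediate vertex sequences; the minimum is 8, attained along the walk 0 → 0 → 1.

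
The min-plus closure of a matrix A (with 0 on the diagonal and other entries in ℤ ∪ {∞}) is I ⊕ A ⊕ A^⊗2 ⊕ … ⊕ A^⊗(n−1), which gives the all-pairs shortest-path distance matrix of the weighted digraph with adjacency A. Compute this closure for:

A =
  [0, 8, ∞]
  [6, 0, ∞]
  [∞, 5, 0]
Closure =
  [0, 8, ∞]
  [6, 0, ∞]
  [11, 5, 0]

This is the Floyd-Warshall all-pairs shortest-path computation. For each intermediate vertex k = 0, 1, …, 2, update dist[i][j] ← min(dist[i][j], dist[i][k] + dist[k][j]). The final matrix gives, for each (i, j), the minimum total weight of any directed path from i to j (possibly empty when i = j).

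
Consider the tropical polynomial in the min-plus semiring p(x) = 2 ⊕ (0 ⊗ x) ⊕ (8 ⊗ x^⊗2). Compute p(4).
p(4) = 2

A tropical monomial a ⊗ x^⊗i evaluates to a + i · x. Evaluating each term at x = 4:
  Term 0 contributes 2 + 0 · 4 = 2
  Term 1 contributes 0 + 1 · 4 = 4
  Term 2 contributes 8 + 2 · 4 = 16
p(4) = ⊕ of these = min[2, 4, 16] = 2.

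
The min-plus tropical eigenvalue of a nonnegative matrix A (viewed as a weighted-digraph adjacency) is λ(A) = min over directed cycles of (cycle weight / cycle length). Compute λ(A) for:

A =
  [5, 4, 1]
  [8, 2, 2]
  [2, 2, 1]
λ(A) = 1

Enumerate directed cycles and compute their means (weight / length). Sample:
  cycle 0 → 0: weight = 5, length = 1, mean = 5/1 ≈ 5.000
  cycle 1 → 1: weight = 2, length = 1, mean = 2/1 ≈ 2.000
  cycle 2 → 2: weight = 1, length = 1, mean = 1/1 ≈ 1.000
  cycle 0 → 1 → 0: weight = 12, length = 2, mean = 12/2 ≈ 6.000
  cycle 0 → 2 → 0: weight = 3, length = 2, mean = 3/2 ≈ 1.500
  cycle 1 → 0 → 1: weight = 12, length = 2, mean = 12/2 ≈ 6.000
Minimum mean = 1.000, attained e.g. along the cycle 2 → 2 with weight 1 and length 1. So λ(A) = 1/1 = 1.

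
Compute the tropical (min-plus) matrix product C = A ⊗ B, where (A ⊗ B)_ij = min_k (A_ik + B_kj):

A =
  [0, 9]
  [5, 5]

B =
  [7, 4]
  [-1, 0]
A ⊗ B =
  [7, 4]
  [4, 5]

Apply the min-plus product entry-by-entry:
  C[0][0] = min over k of (A[0][0] + B[0][0] = 0 + 7 = 7, A[0][1] + B[1][0] = 9 + -1 = 8) = 7 (attained at k = 0)
  C[0][1] = min over k of (A[0][0] + B[0][1] = 0 + 4 = 4, A[0][1] + B[1][1] = 9 + 0 = 9) = 4 (attained at k = 0)
  C[1][0] = min over k of (A[1][0] + B[0][0] = 5 + 7 = 12, A[1][1] + B[1][0] = 5 + -1 = 4) = 4 (attained at k = 1)
  C[1][1] = min over k of (A[1][0] + B[0][1] = 5 + 4 = 9, A[1][1] + B[1][1] = 5 + 0 = 5) = 5 (attained at k = 1)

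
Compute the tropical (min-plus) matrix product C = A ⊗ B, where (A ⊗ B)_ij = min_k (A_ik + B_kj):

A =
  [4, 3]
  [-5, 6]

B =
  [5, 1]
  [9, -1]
A ⊗ B =
  [9, 2]
  [0, -4]

Apply the min-plus product entry-by-entry:
  C[0][0] = min over k of (A[0][0] + B[0][0] = 4 + 5 = 9, A[0][1] + B[1][0] = 3 + 9 = 12) = 9 (attained at k = 0)
  C[0][1] = min over k of (A[0][0] + B[0][1] = 4 + 1 = 5, A[0][1] + B[1][1] = 3 + -1 = 2) = 2 (attained at k = 1)
  C[1][0] = min over k of (A[1][0] + B[0][0] = -5 + 5 = 0, A[1][1] + B[1][0] = 6 + 9 = 15) = 0 (attained at k = 0)
  C[1][1] = min over k of (A[1][0] + B[0][1] = -5 + 1 = -4, A[1][1] + B[1][1] = 6 + -1 = 5) = -4 (attained at k = 0)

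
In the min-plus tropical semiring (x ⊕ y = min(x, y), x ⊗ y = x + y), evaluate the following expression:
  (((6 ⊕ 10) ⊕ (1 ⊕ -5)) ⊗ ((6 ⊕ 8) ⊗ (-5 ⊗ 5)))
(((6 ⊕ 10) ⊕ (1 ⊕ -5)) ⊗ ((6 ⊕ 8) ⊗ (-5 ⊗ 5))) = 1

Expand innermost to outermost. Recall ⊕ takes the minimum of its arguments and ⊗ takes their sum. Working out the expression (((6 ⊕ 10) ⊕ (1 ⊕ -5)) ⊗ ((6 ⊕ 8) ⊗ (-5 ⊗ 5))) gives 1.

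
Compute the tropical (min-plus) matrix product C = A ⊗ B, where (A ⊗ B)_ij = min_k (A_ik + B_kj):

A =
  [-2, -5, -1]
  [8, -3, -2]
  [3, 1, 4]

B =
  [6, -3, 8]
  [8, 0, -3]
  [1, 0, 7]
A ⊗ B =
  [0, -5, -8]
  [-1, -3, -6]
  [5, 0, -2]

Apply the min-plus product entry-by-entry:
  C[0][0] = min over k of (A[0][0] + B[0][0] = -2 + 6 = 4, A[0][1] + B[1][0] = -5 + 8 = 3, A[0][2] + B[2][0] = -1 + 1 = 0) = 0 (attained at k = 2)
  C[0][1] = min over k of (A[0][0] + B[0][1] = -2 + -3 = -5, A[0][1] + B[1][1] = -5 + 0 = -5, A[0][2] + B[2][1] = -1 + 0 = -1) = -5 (attained at k = 0)
  C[0][2] = min over k of (A[0][0] + B[0][2] = -2 + 8 = 6, A[0][1] + B[1][2] = -5 + -3 = -8, A[0][2] + B[2][2] = -1 + 7 = 6) = -8 (attained at k = 1)
  C[1][0] = min over k of (A[1][0] + B[0][0] = 8 + 6 = 14, A[1][1] + B[1][0] = -3 + 8 = 5, A[1][2] + B[2][0] = -2 + 1 = -1) = -1 (attained at k = 2)
  C[1][1] = min over k of (A[1][0] + B[0][1] = 8 + -3 = 5, A[1][1] + B[1][1] = -3 + 0 = -3, A[1][2] + B[2][1] = -2 + 0 = -2) = -3 (attained at k = 1)
  C[1][2] = min over k of (A[1][0] + B[0][2] = 8 + 8 = 16, A[1][1] + B[1][2] = -3 + -3 = -6, A[1][2] + B[2][2] = -2 + 7 = 5) = -6 (attained at k = 1)
  C[2][0] = min over k of (A[2][0] + B[0][0] = 3 + 6 = 9, A[2][1] + B[1][0] = 1 + 8 = 9, A[2][2] + B[2][0] = 4 + 1 = 5) = 5 (attained at k = 2)
  C[2][1] = min over k of (A[2][0] + B[0][1] = 3 + -3 = 0, A[2][1] + B[1][1] = 1 + 0 = 1, A[2][2] + B[2][1] = 4 + 0 = 4) = 0 (attained at k = 0)
  C[2][2] = min over k of (A[2][0] + B[0][2] = 3 + 8 = 11, A[2][1] + B[1][2] = 1 + -3 = -2, A[2][2] + B[2][2] = 4 + 7 = 11) = -2 (attained at k = 1)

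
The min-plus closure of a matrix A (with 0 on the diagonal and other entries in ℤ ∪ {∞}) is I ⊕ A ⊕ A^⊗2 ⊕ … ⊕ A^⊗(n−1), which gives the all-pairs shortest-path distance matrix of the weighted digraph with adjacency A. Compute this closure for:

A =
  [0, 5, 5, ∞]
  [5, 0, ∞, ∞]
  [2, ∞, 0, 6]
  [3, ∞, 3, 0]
Closure =
  [0, 5, 5, 11]
  [5, 0, 10, 16]
  [2, 7, 0, 6]
  [3, 8, 3, 0]

This is the Floyd-Warshall all-pairs shortest-path computation. For each intermediate vertex k = 0, 1, …, 3, update dist[i][j] ← min(dist[i][j], dist[i][k] + dist[k][j]). The final matrix gives, for each (i, j), the minimum total weight of any directed path from i to j (possibly empty when i = j).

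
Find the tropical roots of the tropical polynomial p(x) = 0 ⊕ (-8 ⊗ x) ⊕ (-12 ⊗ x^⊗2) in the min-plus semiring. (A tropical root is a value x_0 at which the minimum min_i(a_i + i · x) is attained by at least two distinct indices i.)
Roots: {4, 8}

Each tropical root is a break point of the lower envelope of the lines y = a_i + i · x (there are 3 lines, with slopes 0, 1, ..., 2). Only the lines that attain the minimum somewhere contribute to roots; other lines are dominated. Here the surviving (envelope) indices are i = 2, i = 1, i = 0.
Intersections between consecutive envelope lines give the roots: for adjacent envelope indices i < j the intersection is x = (a_i − a_j) / (j − i). Reading off the sorted break points: {4, 8}.
Verification: at each break x_0, at least two indices attain the minimum of min_i(a_i + i · x_0).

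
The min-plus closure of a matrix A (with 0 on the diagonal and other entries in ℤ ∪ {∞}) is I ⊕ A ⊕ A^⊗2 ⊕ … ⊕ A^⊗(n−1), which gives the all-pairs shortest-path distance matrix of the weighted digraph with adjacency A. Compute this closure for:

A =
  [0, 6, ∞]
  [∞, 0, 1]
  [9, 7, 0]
Closure =
  [0, 6, 7]
  [10, 0, 1]
  [9, 7, 0]

This is the Floyd-Warshall all-pairs shortest-path computation. For each intermediate vertex k = 0, 1, …, 2, update dist[i][j] ← min(dist[i][j], dist[i][k] + dist[k][j]). The final matrix gives, for each (i, j), the minimum total weight of any directed path from i to j (possibly empty when i = j).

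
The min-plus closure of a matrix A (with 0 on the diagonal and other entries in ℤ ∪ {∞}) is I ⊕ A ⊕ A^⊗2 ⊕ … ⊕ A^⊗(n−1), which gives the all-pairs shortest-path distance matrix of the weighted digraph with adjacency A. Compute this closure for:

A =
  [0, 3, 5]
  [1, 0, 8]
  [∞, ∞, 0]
Closure =
  [0, 3, 5]
  [1, 0, 6]
  [∞, ∞, 0]

This is the Floyd-Warshall all-pairs shortest-path computation. For each intermediate vertex k = 0, 1, …, 2, update dist[i][j] ← min(dist[i][j], dist[i][k] + dist[k][j]). The final matrix gives, for each (i, j), the minimum total weight of any directed path from i to j (possibly empty when i = j).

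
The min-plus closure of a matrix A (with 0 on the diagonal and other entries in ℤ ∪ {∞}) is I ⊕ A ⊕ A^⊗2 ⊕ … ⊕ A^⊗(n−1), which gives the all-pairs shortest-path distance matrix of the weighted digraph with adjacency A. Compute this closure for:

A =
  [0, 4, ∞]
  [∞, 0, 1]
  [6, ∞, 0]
Closure =
  [0, 4, 5]
  [7, 0, 1]
  [6, 10, 0]

This is the Floyd-Warshall all-pairs shortest-path computation. For each intermediate vertex k = 0, 1, …, 2, update dist[i][j] ← min(dist[i][j], dist[i][k] + dist[k][j]). The final matrix gives, for each (i, j), the minimum total weight of any directed path from i to j (possibly empty when i = j).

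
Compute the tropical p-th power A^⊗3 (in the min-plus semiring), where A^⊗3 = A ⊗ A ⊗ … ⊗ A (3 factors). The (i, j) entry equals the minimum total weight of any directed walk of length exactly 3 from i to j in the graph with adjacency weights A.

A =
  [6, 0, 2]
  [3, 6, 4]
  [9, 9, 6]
A^⊗3 =
  [9, 3, 5]
  [6, 9, 7]
  [12, 12, 13]

Each entry (A^⊗3)_ij equals the minimum over all length-3 walks i = v_0 → v_1 → … → v_3 = j of Σ_t A[v_t][v_{t+1}]. For example, for (i, j) = (0, 2) we minimise over 9 possible intermediate vertex sequences; the minimum is 5, attained along the walk 0 → 1 → 0 → 2.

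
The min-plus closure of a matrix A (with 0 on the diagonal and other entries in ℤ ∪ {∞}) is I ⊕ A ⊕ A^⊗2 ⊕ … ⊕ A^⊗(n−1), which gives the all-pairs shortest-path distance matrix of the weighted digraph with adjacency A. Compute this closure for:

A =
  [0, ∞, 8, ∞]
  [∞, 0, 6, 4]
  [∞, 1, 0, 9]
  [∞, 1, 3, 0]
Closure =
  [0, 9, 8, 13]
  [∞, 0, 6, 4]
  [∞, 1, 0, 5]
  [∞, 1, 3, 0]

This is the Floyd-Warshall all-pairs shortest-path computation. For each intermediate vertex k = 0, 1, …, 3, update dist[i][j] ← min(dist[i][j], dist[i][k] + dist[k][j]). The final matrix gives, for each (i, j), the minimum total weight of any directed path from i to j (possibly empty when i = j).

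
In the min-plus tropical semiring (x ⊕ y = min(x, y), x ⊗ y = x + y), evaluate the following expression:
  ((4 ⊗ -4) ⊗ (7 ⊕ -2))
((4 ⊗ -4) ⊗ (7 ⊕ -2)) = -2

Expand innermost to outermost. Recall ⊕ takes the minimum of its arguments and ⊗ takes their sum. Working out the expression ((4 ⊗ -4) ⊗ (7 ⊕ -2)) gives -2.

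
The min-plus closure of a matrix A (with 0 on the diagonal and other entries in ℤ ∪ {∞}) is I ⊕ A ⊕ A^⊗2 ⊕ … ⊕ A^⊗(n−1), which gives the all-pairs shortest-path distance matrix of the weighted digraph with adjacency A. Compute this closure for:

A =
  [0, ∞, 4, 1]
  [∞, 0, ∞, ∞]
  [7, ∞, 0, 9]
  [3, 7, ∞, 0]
Closure =
  [0, 8, 4, 1]
  [∞, 0, ∞, ∞]
  [7, 15, 0, 8]
  [3, 7, 7, 0]

This is the Floyd-Warshall all-pairs shortest-path computation. For each intermediate vertex k = 0, 1, …, 3, update dist[i][j] ← min(dist[i][j], dist[i][k] + dist[k][j]). The final matrix gives, for each (i, j), the minimum total weight of any directed path from i to j (possibly empty when i = j).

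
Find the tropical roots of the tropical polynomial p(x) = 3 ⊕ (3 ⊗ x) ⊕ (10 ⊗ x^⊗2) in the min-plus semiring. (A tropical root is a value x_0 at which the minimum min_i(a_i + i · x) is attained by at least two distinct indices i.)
Roots: {-7, 0}

Each tropical root is a break point of the lower envelope of the lines y = a_i + i · x (there are 3 lines, with slopes 0, 1, ..., 2). Only the lines that attain the minimum somewhere contribute to roots; other lines are dominated. Here the surviving (envelope) indices are i = 2, i = 1, i = 0.
Intersections between consecutive envelope lines give the roots: for adjacent envelope indices i < j the intersection is x = (a_i − a_j) / (j − i). Reading off the sorted break points: {-7, 0}.
Verification: at each break x_0, at least two indices attain the minimum of min_i(a_i + i · x_0).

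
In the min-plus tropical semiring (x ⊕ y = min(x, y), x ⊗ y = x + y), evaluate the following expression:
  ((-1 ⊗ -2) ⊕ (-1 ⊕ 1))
((-1 ⊗ -2) ⊕ (-1 ⊕ 1)) = -3

Expand innermost to outermost. Recall ⊕ takes the minimum of its arguments and ⊗ takes their sum. Working out the expression ((-1 ⊗ -2) ⊕ (-1 ⊕ 1)) gives -3.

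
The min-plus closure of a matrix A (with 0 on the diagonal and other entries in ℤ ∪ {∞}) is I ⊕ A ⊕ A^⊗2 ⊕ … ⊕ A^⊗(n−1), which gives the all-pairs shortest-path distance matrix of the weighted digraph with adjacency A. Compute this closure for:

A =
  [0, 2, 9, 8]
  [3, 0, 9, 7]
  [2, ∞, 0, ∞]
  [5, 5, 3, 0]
Closure =
  [0, 2, 9, 8]
  [3, 0, 9, 7]
  [2, 4, 0, 10]
  [5, 5, 3, 0]

This is the Floyd-Warshall all-pairs shortest-path computation. For each intermediate vertex k = 0, 1, …, 3, update dist[i][j] ← min(dist[i][j], dist[i][k] + dist[k][j]). The final matrix gives, for each (i, j), the minimum total weight of any directed path from i to j (possibly empty when i = j).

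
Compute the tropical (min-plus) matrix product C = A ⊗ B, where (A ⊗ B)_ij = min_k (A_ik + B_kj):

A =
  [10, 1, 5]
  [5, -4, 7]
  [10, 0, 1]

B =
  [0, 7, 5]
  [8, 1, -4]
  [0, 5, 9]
A ⊗ B =
  [5, 2, -3]
  [4, -3, -8]
  [1, 1, -4]

Apply the min-plus product entry-by-entry:
  C[0][0] = min over k of (A[0][0] + B[0][0] = 10 + 0 = 10, A[0][1] + B[1][0] = 1 + 8 = 9, A[0][2] + B[2][0] = 5 + 0 = 5) = 5 (attained at k = 2)
  C[0][1] = min over k of (A[0][0] + B[0][1] = 10 + 7 = 17, A[0][1] + B[1][1] = 1 + 1 = 2, A[0][2] + B[2][1] = 5 + 5 = 10) = 2 (attained at k = 1)
  C[0][2] = min over k of (A[0][0] + B[0][2] = 10 + 5 = 15, A[0][1] + B[1][2] = 1 + -4 = -3, A[0][2] + B[2][2] = 5 + 9 = 14) = -3 (attained at k = 1)
  C[1][0] = min over k of (A[1][0] + B[0][0] = 5 + 0 = 5, A[1][1] + B[1][0] = -4 + 8 = 4, A[1][2] + B[2][0] = 7 + 0 = 7) = 4 (attained at k = 1)
  C[1][1] = min over k of (A[1][0] + B[0][1] = 5 + 7 = 12, A[1][1] + B[1][1] = -4 + 1 = -3, A[1][2] + B[2][1] = 7 + 5 = 12) = -3 (attained at k = 1)
  C[1][2] = min over k of (A[1][0] + B[0][2] = 5 + 5 = 10, A[1][1] + B[1][2] = -4 + -4 = -8, A[1][2] + B[2][2] = 7 + 9 = 16) = -8 (attained at k = 1)
  C[2][0] = min over k of (A[2][0] + B[0][0] = 10 + 0 = 10, A[2][1] + B[1][0] = 0 + 8 = 8, A[2][2] + B[2][0] = 1 + 0 = 1) = 1 (attained at k = 2)
  C[2][1] = min over k of (A[2][0] + B[0][1] = 10 + 7 = 17, A[2][1] + B[1][1] = 0 + 1 = 1, A[2][2] + B[2][1] = 1 + 5 = 6) = 1 (attained at k = 1)
  C[2][2] = min over k of (A[2][0] + B[0][2] = 10 + 5 = 15, A[2][1] + B[1][2] = 0 + -4 = -4, A[2][2] + B[2][2] = 1 + 9 = 10) = -4 (attained at k = 1)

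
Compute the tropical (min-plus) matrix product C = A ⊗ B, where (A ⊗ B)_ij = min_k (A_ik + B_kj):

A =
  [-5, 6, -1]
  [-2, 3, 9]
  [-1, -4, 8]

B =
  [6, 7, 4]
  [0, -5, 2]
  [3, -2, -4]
A ⊗ B =
  [1, -3, -5]
  [3, -2, 2]
  [-4, -9, -2]

Apply the min-plus product entry-by-entry:
  C[0][0] = min over k of (A[0][0] + B[0][0] = -5 + 6 = 1, A[0][1] + B[1][0] = 6 + 0 = 6, A[0][2] + B[2][0] = -1 + 3 = 2) = 1 (attained at k = 0)
  C[0][1] = min over k of (A[0][0] + B[0][1] = -5 + 7 = 2, A[0][1] + B[1][1] = 6 + -5 = 1, A[0][2] + B[2][1] = -1 + -2 = -3) = -3 (attained at k = 2)
  C[0][2] = min over k of (A[0][0] + B[0][2] = -5 + 4 = -1, A[0][1] + B[1][2] = 6 + 2 = 8, A[0][2] + B[2][2] = -1 + -4 = -5) = -5 (attained at k = 2)
  C[1][0] = min over k of (A[1][0] + B[0][0] = -2 + 6 = 4, A[1][1] + B[1][0] = 3 + 0 = 3, A[1][2] + B[2][0] = 9 + 3 = 12) = 3 (attained at k = 1)
  C[1][1] = min over k of (A[1][0] + B[0][1] = -2 + 7 = 5, A[1][1] + B[1][1] = 3 + -5 = -2, A[1][2] + B[2][1] = 9 + -2 = 7) = -2 (attained at k = 1)
  C[1][2] = min over k of (A[1][0] + B[0][2] = -2 + 4 = 2, A[1][1] + B[1][2] = 3 + 2 = 5, A[1][2] + B[2][2] = 9 + -4 = 5) = 2 (attained at k = 0)
  C[2][0] = min over k of (A[2][0] + B[0][0] = -1 + 6 = 5, A[2][1] + B[1][0] = -4 + 0 = -4, A[2][2] + B[2][0] = 8 + 3 = 11) = -4 (attained at k = 1)
  C[2][1] = min over k of (A[2][0] + B[0][1] = -1 + 7 = 6, A[2][1] + B[1][1] = -4 + -5 = -9, A[2][2] + B[2][1] = 8 + -2 = 6) = -9 (attained at k = 1)
  C[2][2] = min over k of (A[2][0] + B[0][2] = -1 + 4 = 3, A[2][1] + B[1][2] = -4 + 2 = -2, A[2][2] + B[2][2] = 8 + -4 = 4) = -2 (attained at k = 1)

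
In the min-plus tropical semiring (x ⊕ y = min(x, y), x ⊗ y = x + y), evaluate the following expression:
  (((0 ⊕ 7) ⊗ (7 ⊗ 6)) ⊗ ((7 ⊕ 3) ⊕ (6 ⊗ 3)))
(((0 ⊕ 7) ⊗ (7 ⊗ 6)) ⊗ ((7 ⊕ 3) ⊕ (6 ⊗ 3))) = 16

Expand innermost to outermost. Recall ⊕ takes the minimum of its arguments and ⊗ takes their sum. Working out the expression (((0 ⊕ 7) ⊗ (7 ⊗ 6)) ⊗ ((7 ⊕ 3) ⊕ (6 ⊗ 3))) gives 16.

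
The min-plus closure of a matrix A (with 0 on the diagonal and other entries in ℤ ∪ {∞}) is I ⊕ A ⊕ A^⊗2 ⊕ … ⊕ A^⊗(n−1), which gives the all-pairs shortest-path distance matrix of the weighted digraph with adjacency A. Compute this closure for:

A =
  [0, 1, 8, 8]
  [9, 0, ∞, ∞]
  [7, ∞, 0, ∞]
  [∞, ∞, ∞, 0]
Closure =
  [0, 1, 8, 8]
  [9, 0, 17, 17]
  [7, 8, 0, 15]
  [∞, ∞, ∞, 0]

This is the Floyd-Warshall all-pairs shortest-path computation. For each intermediate vertex k = 0, 1, …, 3, update dist[i][j] ← min(dist[i][j], dist[i][k] + dist[k][j]). The final matrix gives, for each (i, j), the minimum total weight of any directed path from i to j (possibly empty when i = j).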